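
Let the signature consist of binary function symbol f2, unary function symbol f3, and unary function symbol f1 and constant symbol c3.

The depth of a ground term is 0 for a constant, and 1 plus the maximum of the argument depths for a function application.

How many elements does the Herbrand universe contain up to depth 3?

Let N_k = |{terms of depth ≤ k}|. Then N_0 = 1 and N_k = 1 + N_{k-1}^2 + N_{k-1} + N_{k-1} for k ≥ 1 (one summand per function symbol, arity giving the exponent).
N_0 = 1
N_1 = 1 + 1^2 + 1 + 1 = 4
N_2 = 1 + 4^2 + 4 + 4 = 25
N_3 = 1 + 25^2 + 25 + 25 = 676

676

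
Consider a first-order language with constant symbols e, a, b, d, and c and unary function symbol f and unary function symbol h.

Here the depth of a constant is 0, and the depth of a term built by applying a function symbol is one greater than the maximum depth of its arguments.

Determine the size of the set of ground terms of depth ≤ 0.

Write N_k for the number of ground terms of depth ≤ k. A term of depth ≤ k is either a constant or a function symbol applied to arguments of depth ≤ k−1, so N_k = 5 + N_{k-1} + N_{k-1}.
N_0 = 5

5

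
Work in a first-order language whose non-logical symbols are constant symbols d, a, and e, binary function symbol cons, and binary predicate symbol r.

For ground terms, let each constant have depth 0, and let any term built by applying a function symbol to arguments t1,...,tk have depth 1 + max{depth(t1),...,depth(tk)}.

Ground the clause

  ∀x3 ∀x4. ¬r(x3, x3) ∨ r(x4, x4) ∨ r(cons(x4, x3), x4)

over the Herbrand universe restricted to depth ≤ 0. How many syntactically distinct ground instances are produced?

9

Ground terms of depth ≤ 0:
  Write N_k for the number of ground terms of depth ≤ k. A term of depth ≤ k is either a constant or a function symbol applied to arguments of depth ≤ k−1, so N_k = 3 + N_{k-1}^2.
  N_0 = 3
  Explicitly: d, a, e.
So there are 3 ground terms available for substitution.
The body mentions every one of the 2 quantified variables; since ground terms form a free algebra, no two substitutions collapse to the same formula.
Number of ground instances = 3^2 = 9.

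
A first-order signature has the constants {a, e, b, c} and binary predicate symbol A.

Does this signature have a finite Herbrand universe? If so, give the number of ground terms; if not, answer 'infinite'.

There are no function symbols, so every ground term is one of the 4 constants.
The Herbrand universe is {a, e, b, c}, which is finite with 4 elements.

4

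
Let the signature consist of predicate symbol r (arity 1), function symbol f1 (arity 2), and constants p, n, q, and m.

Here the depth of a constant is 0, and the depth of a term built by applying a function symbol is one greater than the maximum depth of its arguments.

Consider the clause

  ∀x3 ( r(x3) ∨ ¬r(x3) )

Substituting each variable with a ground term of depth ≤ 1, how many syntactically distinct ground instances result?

Ground terms of depth ≤ 1:
  Count level by level. With function symbols f1/2, the terms of depth ≤ k are the 4 constants together with each function applied to depth-≤(k−1) tuples, so N_k = 4 + N_{k-1}^2.
  N_0 = 4
  N_1 = 4 + 4^2 = 20
So there are 20 ground terms available for substitution.
The variable x3 ranges independently over the available ground terms, and distinct assignments produce distinct instances.
Number of ground instances = 20.

20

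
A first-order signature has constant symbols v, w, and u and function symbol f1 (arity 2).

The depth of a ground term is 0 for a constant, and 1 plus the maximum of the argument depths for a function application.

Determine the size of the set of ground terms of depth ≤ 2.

147

If N_k denotes the number of depth-≤k ground terms, the 3 constants give N_0 = 3, and each function symbol of arity r contributes N_{k-1}^r new terms at level k: N_k = 3 + N_{k-1}^2.
N_0 = 3
N_1 = 3 + 3^2 = 12
N_2 = 3 + 12^2 = 147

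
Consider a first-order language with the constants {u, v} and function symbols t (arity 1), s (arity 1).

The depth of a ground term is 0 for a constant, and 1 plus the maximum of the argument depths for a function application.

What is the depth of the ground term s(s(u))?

depth(s(u)) = 1 + depth(u) = 1 + 0 = 1
depth(s(s(u))) = 1 + depth(s(u)) = 1 + 1 = 2

2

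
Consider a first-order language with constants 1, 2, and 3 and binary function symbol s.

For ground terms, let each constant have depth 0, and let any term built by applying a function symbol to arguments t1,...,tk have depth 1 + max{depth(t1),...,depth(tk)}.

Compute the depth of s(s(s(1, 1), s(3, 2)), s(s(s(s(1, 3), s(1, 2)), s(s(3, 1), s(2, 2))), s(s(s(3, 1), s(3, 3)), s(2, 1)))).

5

depth(s(1, 1)) = 1 + max(0, 0) = 1
depth(s(3, 2)) = 1 + max(0, 0) = 1
depth(s(s(1, 1), s(3, 2))) = 1 + max(1, 1) = 2
depth(s(1, 3)) = 1 + max(0, 0) = 1
depth(s(1, 2)) = 1 + max(0, 0) = 1
depth(s(s(1, 3), s(1, 2))) = 1 + max(1, 1) = 2
depth(s(3, 1)) = 1 + max(0, 0) = 1
depth(s(2, 2)) = 1 + max(0, 0) = 1
depth(s(s(3, 1), s(2, 2))) = 1 + max(1, 1) = 2
depth(s(s(s(1, 3), s(1, 2)), s(s(3, 1), s(2, 2)))) = 1 + max(2, 2) = 3
depth(s(3, 3)) = 1 + max(0, 0) = 1
depth(s(s(3, 1), s(3, 3))) = 1 + max(1, 1) = 2
depth(s(2, 1)) = 1 + max(0, 0) = 1
depth(s(s(s(3, 1), s(3, 3)), s(2, 1))) = 1 + max(2, 1) = 3
depth(s(s(s(s(1, 3), s(1, 2)), s(s(3, 1), s(2, 2))), s(s(s(3, 1), s(3, 3)), s(2, 1)))) = 1 + max(3, 3) = 4
depth(s(s(s(1, 1), s(3, 2)), s(s(s(s(1, 3), s(1, 2)), s(s(3, 1), s(2, 2))), s(s(s(3, 1), s(3, 3)), s(2, 1))))) = 1 + max(2, 4) = 5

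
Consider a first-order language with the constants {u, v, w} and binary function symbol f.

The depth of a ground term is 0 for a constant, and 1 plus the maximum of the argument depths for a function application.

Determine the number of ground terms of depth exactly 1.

9

Let N_k count ground terms of depth at most k. Each non-constant term of depth ≤ k is some function symbol applied to depth-≤(k−1) arguments, giving N_k = 3 + N_{k-1}^2.
N_0 = 3
N_1 = 3 + 3^2 = 12
Terms of depth exactly 1: N_1 − N_0 = 12 − 3 = 9.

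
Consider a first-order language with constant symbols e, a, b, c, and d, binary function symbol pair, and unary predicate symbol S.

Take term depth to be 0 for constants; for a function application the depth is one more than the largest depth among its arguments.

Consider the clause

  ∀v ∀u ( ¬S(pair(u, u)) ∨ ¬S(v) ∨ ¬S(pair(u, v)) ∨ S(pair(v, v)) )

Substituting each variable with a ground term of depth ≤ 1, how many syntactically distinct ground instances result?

900

Ground terms of depth ≤ 1:
  Write N_k for the number of ground terms of depth ≤ k. A term of depth ≤ k is either a constant or a function symbol applied to arguments of depth ≤ k−1, so N_k = 5 + N_{k-1}^2.
  N_0 = 5
  N_1 = 5 + 5^2 = 30
So there are 30 ground terms available for substitution.
Each of v, u ranges independently over the available ground terms, and distinct assignments produce distinct instances.
Number of ground instances = 30^2 = 900.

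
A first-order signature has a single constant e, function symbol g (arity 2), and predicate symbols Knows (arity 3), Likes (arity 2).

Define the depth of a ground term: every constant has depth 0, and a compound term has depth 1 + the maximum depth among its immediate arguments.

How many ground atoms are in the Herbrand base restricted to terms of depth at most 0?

First count ground terms of depth ≤ 0.
If N_k denotes the number of depth-≤k ground terms, the 1 constant gives N_0 = 1, and each function symbol of arity r contributes N_{k-1}^r new terms at level k: N_k = 1 + N_{k-1}^2.
N_0 = 1
Explicitly: e.
So |H| = 1.
Each predicate of arity r yields |H|^r ground atoms (one per choice of an r-tuple from H):
  Knows: 1^3 = 1;  Likes: 1^2 = 1
Total ground atoms: 1 + 1 = 2.

2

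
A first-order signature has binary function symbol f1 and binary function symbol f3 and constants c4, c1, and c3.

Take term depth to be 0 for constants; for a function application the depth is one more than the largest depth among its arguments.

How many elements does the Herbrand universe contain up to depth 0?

3

Write N_k for the number of ground terms of depth ≤ k. A term of depth ≤ k is either a constant or a function symbol applied to arguments of depth ≤ k−1, so N_k = 3 + N_{k-1}^2 + N_{k-1}^2.
N_0 = 3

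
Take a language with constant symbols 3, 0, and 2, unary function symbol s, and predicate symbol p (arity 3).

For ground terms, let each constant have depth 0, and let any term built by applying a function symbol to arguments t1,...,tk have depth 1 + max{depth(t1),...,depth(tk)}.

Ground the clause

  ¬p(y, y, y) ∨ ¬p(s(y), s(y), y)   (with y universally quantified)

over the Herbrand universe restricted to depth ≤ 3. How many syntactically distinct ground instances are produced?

Ground terms of depth ≤ 3:
  Let N_k = |{terms of depth ≤ k}|. Then N_0 = 3 and N_k = 3 + N_{k-1} for k ≥ 1 (one summand per function symbol, arity giving the exponent).
  N_0 = 3
  N_1 = 3 + 3 = 6
  N_2 = 3 + 6 = 9
  N_3 = 3 + 9 = 12
  Explicitly: 3, 0, 2, s(3), s(0), s(2), s(s(3)), s(s(0)), s(s(2)), s(s(s(3))), s(s(s(0))), s(s(s(2))).
So there are 12 ground terms available for substitution.
The clause has 1 distinct variable (y), which appears in the body. In the free term algebra distinct substitutions yield syntactically distinct ground instances.
Number of ground instances = 12.

12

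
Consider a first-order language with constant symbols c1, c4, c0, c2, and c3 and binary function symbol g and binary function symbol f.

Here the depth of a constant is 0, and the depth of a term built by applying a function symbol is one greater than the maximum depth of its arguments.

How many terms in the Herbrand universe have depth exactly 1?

50

If N_k denotes the number of depth-≤k ground terms, the 5 constants give N_0 = 5, and each function symbol of arity r contributes N_{k-1}^r new terms at level k: N_k = 5 + N_{k-1}^2 + N_{k-1}^2.
N_0 = 5
N_1 = 5 + 5^2 + 5^2 = 55
Terms of depth exactly 1: N_1 − N_0 = 55 − 5 = 50.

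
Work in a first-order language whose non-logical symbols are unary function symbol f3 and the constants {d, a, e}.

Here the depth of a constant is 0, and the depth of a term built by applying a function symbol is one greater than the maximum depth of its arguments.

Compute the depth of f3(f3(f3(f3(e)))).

4

depth(f3(e)) = 1 + depth(e) = 1 + 0 = 1
depth(f3(f3(e))) = 1 + depth(f3(e)) = 1 + 1 = 2
depth(f3(f3(f3(e)))) = 1 + depth(f3(f3(e))) = 1 + 2 = 3
depth(f3(f3(f3(f3(e))))) = 1 + depth(f3(f3(f3(e)))) = 1 + 3 = 4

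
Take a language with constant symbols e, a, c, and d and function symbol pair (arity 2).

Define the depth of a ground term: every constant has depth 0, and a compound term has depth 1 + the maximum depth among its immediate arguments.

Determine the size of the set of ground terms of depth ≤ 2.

Let N_k = |{terms of depth ≤ k}|. Then N_0 = 4 and N_k = 4 + N_{k-1}^2 for k ≥ 1 (one summand per function symbol, arity giving the exponent).
N_0 = 4
N_1 = 4 + 4^2 = 20
N_2 = 4 + 20^2 = 404

404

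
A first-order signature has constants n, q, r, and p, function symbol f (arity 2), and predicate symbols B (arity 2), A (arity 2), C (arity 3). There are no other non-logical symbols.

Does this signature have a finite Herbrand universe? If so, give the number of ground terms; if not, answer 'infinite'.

infinite

The signature has at least one function symbol (f, arity 2) and at least one constant (n).
Iterating f gives infinitely many distinct ground terms: n, f(n, n), f(f(n, n), f(n, n)), ...
So the Herbrand universe is infinite.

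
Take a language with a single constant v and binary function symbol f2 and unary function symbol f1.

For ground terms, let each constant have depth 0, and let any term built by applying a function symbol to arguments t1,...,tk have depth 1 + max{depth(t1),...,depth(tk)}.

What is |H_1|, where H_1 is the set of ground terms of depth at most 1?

If N_k denotes the number of depth-≤k ground terms, the 1 constant gives N_0 = 1, and each function symbol of arity r contributes N_{k-1}^r new terms at level k: N_k = 1 + N_{k-1}^2 + N_{k-1}.
N_0 = 1
N_1 = 1 + 1^2 + 1 = 3
Explicitly: v, f2(v, v), f1(v).

3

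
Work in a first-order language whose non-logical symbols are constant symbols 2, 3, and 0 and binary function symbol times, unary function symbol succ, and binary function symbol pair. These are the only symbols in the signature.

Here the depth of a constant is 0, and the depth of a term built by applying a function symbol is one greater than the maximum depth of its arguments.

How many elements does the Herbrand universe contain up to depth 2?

1179

Let N_k count ground terms of depth at most k. Each non-constant term of depth ≤ k is some function symbol applied to depth-≤(k−1) arguments, giving N_k = 3 + N_{k-1}^2 + N_{k-1} + N_{k-1}^2.
N_0 = 3
N_1 = 3 + 3^2 + 3 + 3^2 = 24
N_2 = 3 + 24^2 + 24 + 24^2 = 1179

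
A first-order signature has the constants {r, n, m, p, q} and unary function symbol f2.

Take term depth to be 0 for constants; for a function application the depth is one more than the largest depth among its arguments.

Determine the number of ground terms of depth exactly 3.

5

If N_k denotes the number of depth-≤k ground terms, the 5 constants give N_0 = 5, and each function symbol of arity r contributes N_{k-1}^r new terms at level k: N_k = 5 + N_{k-1}.
N_0 = 5
N_1 = 5 + 5 = 10
N_2 = 5 + 10 = 15
N_3 = 5 + 15 = 20
Terms of depth exactly 3: N_3 − N_2 = 20 − 15 = 5.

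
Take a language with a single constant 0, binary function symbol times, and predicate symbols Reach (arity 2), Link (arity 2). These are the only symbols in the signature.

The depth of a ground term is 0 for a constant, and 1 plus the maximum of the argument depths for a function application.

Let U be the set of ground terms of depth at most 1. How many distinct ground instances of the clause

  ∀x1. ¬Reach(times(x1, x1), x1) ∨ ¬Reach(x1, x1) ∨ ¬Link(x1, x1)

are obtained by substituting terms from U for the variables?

Ground terms of depth ≤ 1:
  If N_k denotes the number of depth-≤k ground terms, the 1 constant gives N_0 = 1, and each function symbol of arity r contributes N_{k-1}^r new terms at level k: N_k = 1 + N_{k-1}^2.
  N_0 = 1
  N_1 = 1 + 1^2 = 2
So there are 2 ground terms available for substitution.
The body mentions the single quantified variable x1; since ground terms form a free algebra, no two substitutions collapse to the same formula.
Number of ground instances = 2.

2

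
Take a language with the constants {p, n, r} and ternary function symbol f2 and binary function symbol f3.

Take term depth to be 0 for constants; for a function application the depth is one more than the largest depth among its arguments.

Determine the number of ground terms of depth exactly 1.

If N_k denotes the number of depth-≤k ground terms, the 3 constants give N_0 = 3, and each function symbol of arity r contributes N_{k-1}^r new terms at level k: N_k = 3 + N_{k-1}^3 + N_{k-1}^2.
N_0 = 3
N_1 = 3 + 3^3 + 3^2 = 39
Terms of depth exactly 1: N_1 − N_0 = 39 − 3 = 36.

36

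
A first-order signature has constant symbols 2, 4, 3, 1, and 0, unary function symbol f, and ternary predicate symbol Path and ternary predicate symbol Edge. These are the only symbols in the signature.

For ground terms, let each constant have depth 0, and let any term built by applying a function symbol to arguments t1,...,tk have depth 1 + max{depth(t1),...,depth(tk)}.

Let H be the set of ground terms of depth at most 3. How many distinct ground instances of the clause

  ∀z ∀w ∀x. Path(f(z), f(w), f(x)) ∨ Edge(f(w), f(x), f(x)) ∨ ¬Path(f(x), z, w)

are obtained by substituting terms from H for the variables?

Ground terms of depth ≤ 3:
  Count level by level. With function symbols f/1, the terms of depth ≤ k are the 5 constants together with each function applied to depth-≤(k−1) tuples, so N_k = 5 + N_{k-1}.
  N_0 = 5
  N_1 = 5 + 5 = 10
  N_2 = 5 + 10 = 15
  N_3 = 5 + 15 = 20
So there are 20 ground terms available for substitution.
The clause has 3 distinct variables (z, w, x), each appearing in the body. In the free term algebra distinct substitutions yield syntactically distinct ground instances.
Number of ground instances = 20^3 = 8000.

8000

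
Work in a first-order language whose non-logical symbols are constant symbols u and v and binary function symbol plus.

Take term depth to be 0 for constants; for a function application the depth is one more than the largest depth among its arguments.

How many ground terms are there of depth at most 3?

Let N_k = |{terms of depth ≤ k}|. Then N_0 = 2 and N_k = 2 + N_{k-1}^2 for k ≥ 1 (one summand per function symbol, arity giving the exponent).
N_0 = 2
N_1 = 2 + 2^2 = 6
N_2 = 2 + 6^2 = 38
N_3 = 2 + 38^2 = 1446

1446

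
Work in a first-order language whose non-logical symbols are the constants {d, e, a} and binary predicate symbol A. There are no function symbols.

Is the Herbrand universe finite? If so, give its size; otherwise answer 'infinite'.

3

There are no function symbols, so every ground term is one of the 3 constants.
The Herbrand universe is {d, e, a}, which is finite with 3 elements.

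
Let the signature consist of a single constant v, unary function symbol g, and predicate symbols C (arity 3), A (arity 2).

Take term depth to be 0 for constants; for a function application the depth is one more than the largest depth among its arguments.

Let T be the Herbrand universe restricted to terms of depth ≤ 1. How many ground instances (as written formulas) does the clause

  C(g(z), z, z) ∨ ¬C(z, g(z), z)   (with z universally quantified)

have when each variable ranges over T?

Ground terms of depth ≤ 1:
  Let N_k = |{terms of depth ≤ k}|. Then N_0 = 1 and N_k = 1 + N_{k-1} for k ≥ 1 (one summand per function symbol, arity giving the exponent).
  N_0 = 1
  N_1 = 1 + 1 = 2
  Explicitly: v, g(v).
So there are 2 ground terms available for substitution.
There is 1 variable to instantiate (z),  occurring in at least one literal, so different choices give different ground instances.
Number of ground instances = 2.

2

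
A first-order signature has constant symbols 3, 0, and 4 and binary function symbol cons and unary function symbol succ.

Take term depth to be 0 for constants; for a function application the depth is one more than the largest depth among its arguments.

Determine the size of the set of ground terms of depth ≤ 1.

If N_k denotes the number of depth-≤k ground terms, the 3 constants give N_0 = 3, and each function symbol of arity r contributes N_{k-1}^r new terms at level k: N_k = 3 + N_{k-1}^2 + N_{k-1}.
N_0 = 3
N_1 = 3 + 3^2 + 3 = 15

15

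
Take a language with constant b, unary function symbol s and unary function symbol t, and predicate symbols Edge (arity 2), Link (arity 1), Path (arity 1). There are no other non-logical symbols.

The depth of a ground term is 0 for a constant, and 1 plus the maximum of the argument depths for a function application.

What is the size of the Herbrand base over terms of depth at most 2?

63

First count ground terms of depth ≤ 2.
Count level by level. With function symbols s/1, t/1, the terms of depth ≤ k are the 1 constant together with each function applied to depth-≤(k−1) tuples, so N_k = 1 + N_{k-1} + N_{k-1}.
N_0 = 1
N_1 = 1 + 1 + 1 = 3
N_2 = 1 + 3 + 3 = 7
Explicitly: b, s(b), s(s(b)), s(t(b)), t(b), t(s(b)), t(t(b)).
So |H| = 7.
Each predicate of arity r yields |H|^r ground atoms (one per choice of an r-tuple from H):
  Edge: 7^2 = 49;  Link: 7;  Path: 7
Total ground atoms: 49 + 7 + 7 = 63.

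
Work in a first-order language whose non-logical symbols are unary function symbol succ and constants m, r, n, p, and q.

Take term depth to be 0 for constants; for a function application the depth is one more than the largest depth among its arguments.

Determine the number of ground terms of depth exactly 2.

Count level by level. With function symbols succ/1, the terms of depth ≤ k are the 5 constants together with each function applied to depth-≤(k−1) tuples, so N_k = 5 + N_{k-1}.
N_0 = 5
N_1 = 5 + 5 = 10
N_2 = 5 + 10 = 15
Terms of depth exactly 2: N_2 − N_1 = 15 − 10 = 5.

5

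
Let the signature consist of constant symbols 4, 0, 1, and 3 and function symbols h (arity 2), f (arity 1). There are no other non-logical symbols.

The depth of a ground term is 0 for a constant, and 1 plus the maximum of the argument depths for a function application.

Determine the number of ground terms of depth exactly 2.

580

Let N_k = |{terms of depth ≤ k}|. Then N_0 = 4 and N_k = 4 + N_{k-1}^2 + N_{k-1} for k ≥ 1 (one summand per function symbol, arity giving the exponent).
N_0 = 4
N_1 = 4 + 4^2 + 4 = 24
N_2 = 4 + 24^2 + 24 = 604
Terms of depth exactly 2: N_2 − N_1 = 604 − 24 = 580.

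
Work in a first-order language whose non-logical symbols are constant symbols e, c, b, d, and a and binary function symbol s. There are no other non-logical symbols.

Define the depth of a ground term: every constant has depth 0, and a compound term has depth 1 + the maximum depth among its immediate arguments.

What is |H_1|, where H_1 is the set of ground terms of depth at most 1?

Write N_k for the number of ground terms of depth ≤ k. A term of depth ≤ k is either a constant or a function symbol applied to arguments of depth ≤ k−1, so N_k = 5 + N_{k-1}^2.
N_0 = 5
N_1 = 5 + 5^2 = 30

30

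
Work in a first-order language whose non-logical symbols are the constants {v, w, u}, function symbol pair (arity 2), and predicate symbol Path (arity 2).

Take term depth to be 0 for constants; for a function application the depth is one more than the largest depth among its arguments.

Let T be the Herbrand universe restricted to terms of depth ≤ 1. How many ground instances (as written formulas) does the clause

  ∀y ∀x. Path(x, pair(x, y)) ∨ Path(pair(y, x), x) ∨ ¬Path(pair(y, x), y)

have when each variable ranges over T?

Ground terms of depth ≤ 1:
  Write N_k for the number of ground terms of depth ≤ k. A term of depth ≤ k is either a constant or a function symbol applied to arguments of depth ≤ k−1, so N_k = 3 + N_{k-1}^2.
  N_0 = 3
  N_1 = 3 + 3^2 = 12
So there are 12 ground terms available for substitution.
The body mentions every one of the 2 quantified variables; since ground terms form a free algebra, no two substitutions collapse to the same formula.
Number of ground instances = 12^2 = 144.

144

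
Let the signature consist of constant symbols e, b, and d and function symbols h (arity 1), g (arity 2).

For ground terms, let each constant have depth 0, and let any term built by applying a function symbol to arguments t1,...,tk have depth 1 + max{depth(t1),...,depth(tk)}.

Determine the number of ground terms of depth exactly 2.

Count level by level. With function symbols h/1, g/2, the terms of depth ≤ k are the 3 constants together with each function applied to depth-≤(k−1) tuples, so N_k = 3 + N_{k-1} + N_{k-1}^2.
N_0 = 3
N_1 = 3 + 3 + 3^2 = 15
N_2 = 3 + 15 + 15^2 = 243
Terms of depth exactly 2: N_2 − N_1 = 243 − 15 = 228.

228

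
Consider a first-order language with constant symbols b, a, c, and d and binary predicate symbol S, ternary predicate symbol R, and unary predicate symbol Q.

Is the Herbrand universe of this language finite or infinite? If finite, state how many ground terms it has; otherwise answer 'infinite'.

4

There are no function symbols, so every ground term is one of the 4 constants.
The Herbrand universe is {b, a, c, d}, which is finite with 4 elements.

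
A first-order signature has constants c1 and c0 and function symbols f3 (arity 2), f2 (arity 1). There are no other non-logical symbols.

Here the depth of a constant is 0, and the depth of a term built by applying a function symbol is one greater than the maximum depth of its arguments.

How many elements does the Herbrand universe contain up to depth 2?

Let N_k = |{terms of depth ≤ k}|. Then N_0 = 2 and N_k = 2 + N_{k-1}^2 + N_{k-1} for k ≥ 1 (one summand per function symbol, arity giving the exponent).
N_0 = 2
N_1 = 2 + 2^2 + 2 = 8
N_2 = 2 + 8^2 + 8 = 74

74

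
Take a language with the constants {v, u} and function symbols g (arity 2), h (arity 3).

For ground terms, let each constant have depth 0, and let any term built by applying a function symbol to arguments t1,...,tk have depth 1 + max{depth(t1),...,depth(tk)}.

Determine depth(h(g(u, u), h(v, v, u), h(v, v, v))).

depth(g(u, u)) = 1 + max(0, 0) = 1
depth(h(v, v, u)) = 1 + max(0, 0, 0) = 1
depth(h(v, v, v)) = 1 + max(0, 0, 0) = 1
depth(h(g(u, u), h(v, v, u), h(v, v, v))) = 1 + max(1, 1, 1) = 2

2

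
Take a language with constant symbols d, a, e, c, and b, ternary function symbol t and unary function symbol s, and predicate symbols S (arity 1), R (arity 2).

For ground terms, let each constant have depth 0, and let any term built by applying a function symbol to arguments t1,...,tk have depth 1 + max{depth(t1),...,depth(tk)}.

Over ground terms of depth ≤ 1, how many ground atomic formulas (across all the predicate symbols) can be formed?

18360

First count ground terms of depth ≤ 1.
Write N_k for the number of ground terms of depth ≤ k. A term of depth ≤ k is either a constant or a function symbol applied to arguments of depth ≤ k−1, so N_k = 5 + N_{k-1}^3 + N_{k-1}.
N_0 = 5
N_1 = 5 + 5^3 + 5 = 135
So |H| = 135.
Each predicate of arity r yields |H|^r ground atoms (one per choice of an r-tuple from H):
  S: 135;  R: 135^2 = 18225
Total ground atoms: 135 + 18225 = 18360.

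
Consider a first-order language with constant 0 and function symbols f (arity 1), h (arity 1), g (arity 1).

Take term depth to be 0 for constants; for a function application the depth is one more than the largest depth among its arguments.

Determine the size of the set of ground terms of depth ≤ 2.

13

Write N_k for the number of ground terms of depth ≤ k. A term of depth ≤ k is either a constant or a function symbol applied to arguments of depth ≤ k−1, so N_k = 1 + N_{k-1} + N_{k-1} + N_{k-1}.
N_0 = 1
N_1 = 1 + 1 + 1 + 1 = 4
N_2 = 1 + 4 + 4 + 4 = 13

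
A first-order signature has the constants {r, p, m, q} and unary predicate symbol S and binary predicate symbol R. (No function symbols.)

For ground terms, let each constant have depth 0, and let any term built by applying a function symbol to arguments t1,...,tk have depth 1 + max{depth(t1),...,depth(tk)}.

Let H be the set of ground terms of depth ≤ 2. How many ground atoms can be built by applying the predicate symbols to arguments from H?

First count ground terms of depth ≤ 2.
With no function symbols every ground term is a constant, so there are exactly 4 ground terms at every depth bound.
N_0 = 4
N_1 = 4
N_2 = 4
Explicitly: r, p, m, q.
So |H| = 4.
For each predicate symbol, the number of ground atoms is |H| raised to its arity; summing:
  S: 4;  R: 4^2 = 16
Total ground atoms: 4 + 16 = 20.

20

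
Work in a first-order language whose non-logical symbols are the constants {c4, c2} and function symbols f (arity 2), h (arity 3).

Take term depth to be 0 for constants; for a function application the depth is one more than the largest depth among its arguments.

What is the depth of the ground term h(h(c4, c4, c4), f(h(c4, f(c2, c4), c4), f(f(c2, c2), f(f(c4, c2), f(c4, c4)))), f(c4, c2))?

5

depth(h(c4, c4, c4)) = 1 + max(0, 0, 0) = 1
depth(f(c2, c4)) = 1 + max(0, 0) = 1
depth(h(c4, f(c2, c4), c4)) = 1 + max(0, 1, 0) = 2
depth(f(c2, c2)) = 1 + max(0, 0) = 1
depth(f(c4, c2)) = 1 + max(0, 0) = 1
depth(f(c4, c4)) = 1 + max(0, 0) = 1
depth(f(f(c4, c2), f(c4, c4))) = 1 + max(1, 1) = 2
depth(f(f(c2, c2), f(f(c4, c2), f(c4, c4)))) = 1 + max(1, 2) = 3
depth(f(h(c4, f(c2, c4), c4), f(f(c2, c2), f(f(c4, c2), f(c4, c4))))) = 1 + max(2, 3) = 4
depth(h(h(c4, c4, c4), f(h(c4, f(c2, c4), c4), f(f(c2, c2), f(f(c4, c2), f(c4, c4)))), f(c4, c2))) = 1 + max(1, 4, 1) = 5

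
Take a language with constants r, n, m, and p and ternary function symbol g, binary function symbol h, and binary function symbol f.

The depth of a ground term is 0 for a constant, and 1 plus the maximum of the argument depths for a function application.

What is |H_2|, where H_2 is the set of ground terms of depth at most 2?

1020004

Let N_k = |{terms of depth ≤ k}|. Then N_0 = 4 and N_k = 4 + N_{k-1}^3 + N_{k-1}^2 + N_{k-1}^2 for k ≥ 1 (one summand per function symbol, arity giving the exponent).
N_0 = 4
N_1 = 4 + 4^3 + 4^2 + 4^2 = 100
N_2 = 4 + 100^3 + 100^2 + 100^2 = 1020004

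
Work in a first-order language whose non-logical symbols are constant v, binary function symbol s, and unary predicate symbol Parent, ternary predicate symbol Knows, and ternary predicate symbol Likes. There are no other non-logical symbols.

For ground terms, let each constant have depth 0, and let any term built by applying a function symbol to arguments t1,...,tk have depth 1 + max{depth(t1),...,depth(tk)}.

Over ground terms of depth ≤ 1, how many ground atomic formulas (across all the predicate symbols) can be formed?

18

First count ground terms of depth ≤ 1.
Let N_k count ground terms of depth at most k. Each non-constant term of depth ≤ k is some function symbol applied to depth-≤(k−1) arguments, giving N_k = 1 + N_{k-1}^2.
N_0 = 1
N_1 = 1 + 1^2 = 2
Explicitly: v, s(v, v).
So |H| = 2.
For each predicate symbol, the number of ground atoms is |H| raised to its arity; summing:
  Parent: 2;  Knows: 2^3 = 8;  Likes: 2^3 = 8
Total ground atoms: 2 + 8 + 8 = 18.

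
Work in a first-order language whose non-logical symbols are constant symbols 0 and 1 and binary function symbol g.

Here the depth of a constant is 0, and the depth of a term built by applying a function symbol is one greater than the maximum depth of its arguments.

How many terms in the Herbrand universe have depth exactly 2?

32

If N_k denotes the number of depth-≤k ground terms, the 2 constants give N_0 = 2, and each function symbol of arity r contributes N_{k-1}^r new terms at level k: N_k = 2 + N_{k-1}^2.
N_0 = 2
N_1 = 2 + 2^2 = 6
N_2 = 2 + 6^2 = 38
Terms of depth exactly 2: N_2 − N_1 = 38 − 6 = 32.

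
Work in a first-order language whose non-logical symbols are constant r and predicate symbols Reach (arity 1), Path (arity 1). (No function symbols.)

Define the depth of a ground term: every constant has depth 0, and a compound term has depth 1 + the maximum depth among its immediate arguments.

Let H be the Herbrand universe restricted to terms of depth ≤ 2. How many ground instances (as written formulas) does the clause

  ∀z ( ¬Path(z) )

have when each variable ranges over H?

Ground terms of depth ≤ 2:
  With no function symbols every ground term is a constant, so there is exactly 1 ground term at every depth bound.
  N_0 = 1
  N_1 = 1
  N_2 = 1
  Explicitly: r.
So there is exactly 1 ground term available for substitution.
The variable z ranges independently over the available ground terms, and distinct assignments produce distinct instances.
Number of ground instances = 1.

1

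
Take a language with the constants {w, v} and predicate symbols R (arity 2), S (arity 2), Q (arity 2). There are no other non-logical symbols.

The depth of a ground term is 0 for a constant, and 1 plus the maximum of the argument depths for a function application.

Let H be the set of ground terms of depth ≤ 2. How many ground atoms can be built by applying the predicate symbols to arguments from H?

12

First count ground terms of depth ≤ 2.
With no function symbols every ground term is a constant, so there are exactly 2 ground terms at every depth bound.
N_0 = 2
N_1 = 2
N_2 = 2
So |H| = 2.
Ground atoms are formed by filling each argument slot of a predicate with a term from H, so an r-ary predicate gives |H|^r atoms:
  R: 2^2 = 4;  S: 2^2 = 4;  Q: 2^2 = 4
Total ground atoms: 4 + 4 + 4 = 12.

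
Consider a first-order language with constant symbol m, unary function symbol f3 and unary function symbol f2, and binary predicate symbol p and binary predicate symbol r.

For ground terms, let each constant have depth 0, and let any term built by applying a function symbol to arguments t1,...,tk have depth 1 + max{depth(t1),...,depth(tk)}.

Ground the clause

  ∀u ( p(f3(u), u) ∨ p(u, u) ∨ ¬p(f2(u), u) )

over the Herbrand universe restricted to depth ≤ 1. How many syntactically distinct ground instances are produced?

3

Ground terms of depth ≤ 1:
  Count level by level. With function symbols f3/1, f2/1, the terms of depth ≤ k are the 1 constant together with each function applied to depth-≤(k−1) tuples, so N_k = 1 + N_{k-1} + N_{k-1}.
  N_0 = 1
  N_1 = 1 + 1 + 1 = 3
So there are 3 ground terms available for substitution.
The body mentions the single quantified variable u; since ground terms form a free algebra, no two substitutions collapse to the same formula.
Number of ground instances = 3.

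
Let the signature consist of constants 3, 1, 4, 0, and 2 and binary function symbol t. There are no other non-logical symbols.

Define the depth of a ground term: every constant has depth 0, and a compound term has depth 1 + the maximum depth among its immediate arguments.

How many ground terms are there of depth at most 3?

Let N_k count ground terms of depth at most k. Each non-constant term of depth ≤ k is some function symbol applied to depth-≤(k−1) arguments, giving N_k = 5 + N_{k-1}^2.
N_0 = 5
N_1 = 5 + 5^2 = 30
N_2 = 5 + 30^2 = 905
N_3 = 5 + 905^2 = 819030

819030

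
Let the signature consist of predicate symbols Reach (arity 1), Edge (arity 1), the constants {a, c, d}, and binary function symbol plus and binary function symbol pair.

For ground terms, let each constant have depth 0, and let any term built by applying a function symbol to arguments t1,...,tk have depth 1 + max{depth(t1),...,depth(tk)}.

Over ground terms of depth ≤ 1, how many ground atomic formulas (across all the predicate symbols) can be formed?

42

First count ground terms of depth ≤ 1.
Count level by level. With function symbols plus/2, pair/2, the terms of depth ≤ k are the 3 constants together with each function applied to depth-≤(k−1) tuples, so N_k = 3 + N_{k-1}^2 + N_{k-1}^2.
N_0 = 3
N_1 = 3 + 3^2 + 3^2 = 21
So |H| = 21.
Ground atoms are formed by filling each argument slot of a predicate with a term from H, so an r-ary predicate gives |H|^r atoms:
  Reach: 21;  Edge: 21
Total ground atoms: 21 + 21 = 42.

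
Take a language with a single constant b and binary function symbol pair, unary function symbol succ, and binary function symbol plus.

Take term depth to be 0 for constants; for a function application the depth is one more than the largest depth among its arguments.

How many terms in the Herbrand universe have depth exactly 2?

Count level by level. With function symbols pair/2, succ/1, plus/2, the terms of depth ≤ k are the 1 constant together with each function applied to depth-≤(k−1) tuples, so N_k = 1 + N_{k-1}^2 + N_{k-1} + N_{k-1}^2.
N_0 = 1
N_1 = 1 + 1^2 + 1 + 1^2 = 4
N_2 = 1 + 4^2 + 4 + 4^2 = 37
Terms of depth exactly 2: N_2 − N_1 = 37 − 4 = 33.

33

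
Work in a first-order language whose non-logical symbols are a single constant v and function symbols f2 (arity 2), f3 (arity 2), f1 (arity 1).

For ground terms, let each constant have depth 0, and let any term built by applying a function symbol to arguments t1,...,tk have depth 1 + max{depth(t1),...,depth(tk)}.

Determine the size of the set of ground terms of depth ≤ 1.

Write N_k for the number of ground terms of depth ≤ k. A term of depth ≤ k is either a constant or a function symbol applied to arguments of depth ≤ k−1, so N_k = 1 + N_{k-1}^2 + N_{k-1}^2 + N_{k-1}.
N_0 = 1
N_1 = 1 + 1^2 + 1^2 + 1 = 4
Explicitly: v, f2(v, v), f3(v, v), f1(v).

4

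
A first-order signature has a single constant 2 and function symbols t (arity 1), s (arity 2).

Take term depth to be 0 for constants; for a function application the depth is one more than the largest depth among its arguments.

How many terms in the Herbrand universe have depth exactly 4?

33490

If N_k denotes the number of depth-≤k ground terms, the 1 constant gives N_0 = 1, and each function symbol of arity r contributes N_{k-1}^r new terms at level k: N_k = 1 + N_{k-1} + N_{k-1}^2.
N_0 = 1
N_1 = 1 + 1 + 1^2 = 3
N_2 = 1 + 3 + 3^2 = 13
N_3 = 1 + 13 + 13^2 = 183
N_4 = 1 + 183 + 183^2 = 33673
Terms of depth exactly 4: N_4 − N_3 = 33673 − 183 = 33490.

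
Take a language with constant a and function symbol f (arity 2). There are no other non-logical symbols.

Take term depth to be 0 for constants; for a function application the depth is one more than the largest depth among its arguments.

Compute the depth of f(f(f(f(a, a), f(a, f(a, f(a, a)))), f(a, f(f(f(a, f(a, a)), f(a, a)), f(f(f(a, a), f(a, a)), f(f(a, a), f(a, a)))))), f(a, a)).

7

depth(f(a, a)) = 1 + max(0, 0) = 1
depth(f(a, f(a, a))) = 1 + max(0, 1) = 2
depth(f(a, f(a, f(a, a)))) = 1 + max(0, 2) = 3
depth(f(f(a, a), f(a, f(a, f(a, a))))) = 1 + max(1, 3) = 4
depth(f(f(a, f(a, a)), f(a, a))) = 1 + max(2, 1) = 3
depth(f(f(a, a), f(a, a))) = 1 + max(1, 1) = 2
depth(f(f(f(a, a), f(a, a)), f(f(a, a), f(a, a)))) = 1 + max(2, 2) = 3
depth(f(f(f(a, f(a, a)), f(a, a)), f(f(f(a, a), f(a, a)), f(f(a, a), f(a, a))))) = 1 + max(3, 3) = 4
depth(f(a, f(f(f(a, f(a, a)), f(a, a)), f(f(f(a, a), f(a, a)), f(f(a, a), f(a, a)))))) = 1 + max(0, 4) = 5
depth(f(f(f(a, a), f(a, f(a, f(a, a)))), f(a, f(f(f(a, f(a, a)), f(a, a)), f(f(f(a, a), f(a, a)), f(f(a, a), f(a, a))))))) = 1 + max(4, 5) = 6
depth(f(f(f(f(a, a), f(a, f(a, f(a, a)))), f(a, f(f(f(a, f(a, a)), f(a, a)), f(f(f(a, a), f(a, a)), f(f(a, a), f(a, a)))))), f(a, a))) = 1 + max(6, 1) = 7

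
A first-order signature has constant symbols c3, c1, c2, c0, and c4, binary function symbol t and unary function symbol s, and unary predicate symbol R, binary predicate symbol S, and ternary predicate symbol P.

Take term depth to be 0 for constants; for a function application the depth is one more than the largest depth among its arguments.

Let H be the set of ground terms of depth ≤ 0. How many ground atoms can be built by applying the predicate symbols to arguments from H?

First count ground terms of depth ≤ 0.
Write N_k for the number of ground terms of depth ≤ k. A term of depth ≤ k is either a constant or a function symbol applied to arguments of depth ≤ k−1, so N_k = 5 + N_{k-1}^2 + N_{k-1}.
N_0 = 5
Explicitly: c3, c1, c2, c0, c4.
So |H| = 5.
A ground atom is a predicate applied to a tuple of terms from H, so the count is the sum over predicates of |H|^arity:
  R: 5;  S: 5^2 = 25;  P: 5^3 = 125
Total ground atoms: 5 + 25 + 125 = 155.

155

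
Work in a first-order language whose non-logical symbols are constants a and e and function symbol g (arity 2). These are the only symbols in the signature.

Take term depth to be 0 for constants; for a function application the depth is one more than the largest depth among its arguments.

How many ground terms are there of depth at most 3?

Write N_k for the number of ground terms of depth ≤ k. A term of depth ≤ k is either a constant or a function symbol applied to arguments of depth ≤ k−1, so N_k = 2 + N_{k-1}^2.
N_0 = 2
N_1 = 2 + 2^2 = 6
N_2 = 2 + 6^2 = 38
N_3 = 2 + 38^2 = 1446

1446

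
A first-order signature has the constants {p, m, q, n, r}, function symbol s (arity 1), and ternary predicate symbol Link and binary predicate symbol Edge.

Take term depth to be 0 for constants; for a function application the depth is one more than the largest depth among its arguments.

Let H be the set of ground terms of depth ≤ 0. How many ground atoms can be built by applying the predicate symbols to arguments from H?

First count ground terms of depth ≤ 0.
Let N_k = |{terms of depth ≤ k}|. Then N_0 = 5 and N_k = 5 + N_{k-1} for k ≥ 1 (one summand per function symbol, arity giving the exponent).
N_0 = 5
Explicitly: p, m, q, n, r.
So |H| = 5.
Ground atoms are formed by filling each argument slot of a predicate with a term from H, so an r-ary predicate gives |H|^r atoms:
  Link: 5^3 = 125;  Edge: 5^2 = 25
Total ground atoms: 125 + 25 = 150.

150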